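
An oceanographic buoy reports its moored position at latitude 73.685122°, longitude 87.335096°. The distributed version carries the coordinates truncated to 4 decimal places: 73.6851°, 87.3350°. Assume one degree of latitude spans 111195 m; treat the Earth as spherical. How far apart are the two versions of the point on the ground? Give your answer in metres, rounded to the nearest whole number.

The latitude changed by +0.000022° and the longitude by +0.000096°.
N–S: 0.000022° × 111195 m/° = 2.44629 m.
E–W at 73.6851°: 0.000096° × 111195 × cos 73.6851° = 0.000096 × 111195 × 0.2809 ≈ 2.9987 m.
Hypotenuse of the two orthogonal shifts: √(2.44629² + 2.9987²) = 3.86996 m.

4 metres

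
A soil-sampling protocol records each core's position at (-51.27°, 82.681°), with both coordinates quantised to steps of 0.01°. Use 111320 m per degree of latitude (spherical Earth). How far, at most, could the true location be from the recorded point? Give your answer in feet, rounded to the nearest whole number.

2154 feet

With a 0.01° grid the true value lies within half a step, ±0.01°/2 = ±0.005°, of the stored one.
Latitude error → 0.005 × 111320 = 556.6 m along the meridian.
Longitude error → 0.005 × 111320 × cos 51.27° = 0.005 × 111320 × 0.6257 ≈ 348.237 m.
Worst case both components are at the extreme and orthogonal: √(556.6² + 348.237²) ≈ 656.561 m.
In feet: 656.561 m ÷ 0.3048 ≈ 2154.1 ft.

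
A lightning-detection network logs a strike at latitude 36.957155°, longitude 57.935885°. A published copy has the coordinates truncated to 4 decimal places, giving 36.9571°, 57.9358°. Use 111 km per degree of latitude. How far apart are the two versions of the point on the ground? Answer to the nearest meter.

Δlat = 36.957155 − 36.9571 = +0.000055°; Δlon = 57.935885 − 57.9358 = +0.000085°.
N–S: 0.000055° × 111000 m/° = 6.105 m.
E–W at 36.9571°: 0.000085° × 111000 × cos 36.9571° = 0.000085 × 111000 × 0.7991 ≈ 7.53938 m.
Combined displacement = (6.105² + 7.53938²)^½ ≈ 9.7012 m.

10 meters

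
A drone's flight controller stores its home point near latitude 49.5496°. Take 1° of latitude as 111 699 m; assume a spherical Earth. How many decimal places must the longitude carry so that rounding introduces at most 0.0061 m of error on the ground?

7

At 49.5496° one degree of longitude covers 111699 × cos 49.5496° ≈ 111699 × 0.6488 ≈ 72469.1 m.
N decimal places → at most half a unit in the last place, 0.5 × 10⁻ᴺ° = 72469.1/2 × 10⁻ᴺ m.
Setting 36234.6 × 10⁻ᴺ ≤ 0.0061 gives 10ᴺ ≥ 5.94e+06, i.e. N ≥ 6.77.
N = 6 would give 0.0362 m (too coarse); N = 7 gives 0.00362 m ≤ 0.0061 m.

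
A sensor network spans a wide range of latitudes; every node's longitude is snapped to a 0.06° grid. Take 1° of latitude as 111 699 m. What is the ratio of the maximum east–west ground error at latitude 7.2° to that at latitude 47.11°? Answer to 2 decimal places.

1.46

With a 0.06° grid the true value lies within half a step, ±0.06°/2 = ±0.03°, of the stored one.
At 7.2°: 0.03° × 111699 × cos 7.2° = 0.03 × 111699 × 0.9921 ≈ 3324.5 m.
At 47.11°: 0.03° × 111699 × cos 47.11° = 0.03 × 111699 × 0.6806 ≈ 2280.6 m.
Ratio: 3324.5 / 2280.6 = cos 7.2° / cos 47.11° ≈ 1.4577.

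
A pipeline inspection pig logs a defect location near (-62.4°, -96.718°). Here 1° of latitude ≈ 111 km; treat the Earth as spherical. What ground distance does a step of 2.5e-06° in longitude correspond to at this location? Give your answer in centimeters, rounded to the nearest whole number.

2.5e-06° of longitude at 62.4° is 2.5e-06 × 111000 × cos 62.4° ≈ 2.5e-06 × 51425.9 = 0.128565 m.
That is 0.128565 m = 12.856 cm.

13 centimeters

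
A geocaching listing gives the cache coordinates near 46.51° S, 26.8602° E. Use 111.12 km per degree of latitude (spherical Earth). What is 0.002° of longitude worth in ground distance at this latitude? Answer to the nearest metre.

153 metres

0.002° of longitude at 46.51° is 0.002 × 111120 × cos 46.51° ≈ 0.002 × 76475.9 = 152.952 m.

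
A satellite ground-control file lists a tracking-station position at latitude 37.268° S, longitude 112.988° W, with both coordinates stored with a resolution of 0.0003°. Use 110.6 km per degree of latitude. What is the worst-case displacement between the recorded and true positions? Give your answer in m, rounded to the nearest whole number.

With a 0.0003° grid the true value lies within half a step, ±0.0003°/2 = ±0.00015°, of the stored one.
Latitude error → 0.00015 × 110600 = 16.59 m along the meridian.
Longitude error → 0.00015 × 110600 × cos 37.268° = 0.00015 × 110600 × 0.7958 ≈ 13.2025 m.
The two errors are perpendicular, so the maximum displacement is √(16.59² + 13.2025²) ≈ 21.2022 m.

21 m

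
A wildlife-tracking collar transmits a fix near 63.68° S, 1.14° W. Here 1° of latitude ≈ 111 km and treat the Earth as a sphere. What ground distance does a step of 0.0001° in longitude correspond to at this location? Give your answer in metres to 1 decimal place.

At 63.68° a degree of longitude is 111000 × cos 63.68° ≈ 49215.6 m, so 0.0001° corresponds to 4.92156 m.

4.9 metres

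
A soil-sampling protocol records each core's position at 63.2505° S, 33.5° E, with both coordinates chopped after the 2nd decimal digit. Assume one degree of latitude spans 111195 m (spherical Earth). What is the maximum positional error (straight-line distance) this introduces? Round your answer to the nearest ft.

Truncating at 2 decimal places can drop up to a full unit in the last place, so each coordinate may be off by as much as 0.01°.
North–south component: 0.01° × 111195 = 1111.95 m.
Longitude error → 0.01 × 111195 × cos 63.2505° = 0.01 × 111195 × 0.4501 ≈ 500.478 m.
Worst case both components are at the extreme and orthogonal: √(1111.95² + 500.478²) ≈ 1219.39 m.
Converting: 1219.39 m × 3.2808 ft/m ≈ 4000.6 ft.

4001 ft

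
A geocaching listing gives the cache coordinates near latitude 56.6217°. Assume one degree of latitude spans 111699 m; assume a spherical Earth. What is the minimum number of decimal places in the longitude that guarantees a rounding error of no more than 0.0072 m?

At 56.6217° one degree of longitude covers 111699 × cos 56.6217° ≈ 111699 × 0.5502 ≈ 61452.8 m.
N decimal places → at most half a unit in the last place, 0.5 × 10⁻ᴺ° = 61452.8/2 × 10⁻ᴺ m.
Setting 30726.4 × 10⁻ᴺ ≤ 0.0072 gives 10ᴺ ≥ 4.268e+06, i.e. N ≥ 6.63.
So 7 decimal places suffice (0.00307 m); 6 would allow up to 0.0307 m.

7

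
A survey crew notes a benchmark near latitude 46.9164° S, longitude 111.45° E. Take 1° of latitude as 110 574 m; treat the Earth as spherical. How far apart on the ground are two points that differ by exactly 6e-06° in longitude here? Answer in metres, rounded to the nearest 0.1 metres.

0.5 metres

At 46.9164° a degree of longitude is 110574 × cos 46.9164° ≈ 75529.2 m, so 6e-06° corresponds to 0.453175 m.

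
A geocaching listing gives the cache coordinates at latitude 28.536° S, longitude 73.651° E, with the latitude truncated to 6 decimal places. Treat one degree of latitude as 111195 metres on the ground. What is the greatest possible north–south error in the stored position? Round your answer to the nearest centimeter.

11 centimeters

Truncating at 6 decimal places can drop up to a full unit in the last place, so the latitude may be off by as much as 1e-06°.
Along the meridian that is 1e-06° × 111195 m/° = 0.111195 m.
That is 0.111195 m = 11.119 cm.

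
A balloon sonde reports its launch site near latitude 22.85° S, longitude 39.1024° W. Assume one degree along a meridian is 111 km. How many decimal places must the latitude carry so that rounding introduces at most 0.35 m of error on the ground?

One degree of latitude covers 111000 m.
Rounding to N decimal places gives at most 0.5 × 10⁻ᴺ degrees of error, i.e. 0.5 × 10⁻ᴺ × 111000 m.
Need 0.5 × 111000 × 10⁻ᴺ ≤ 0.35 → 10⁻ᴺ ≤ 6.306e-06, so N ≥ 5.20.
So 6 decimal places suffice (0.0555 m); 5 would allow up to 0.555 m.

6 decimal places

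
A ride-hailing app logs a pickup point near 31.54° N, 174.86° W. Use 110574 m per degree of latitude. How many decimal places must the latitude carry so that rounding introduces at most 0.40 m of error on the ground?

6 decimal places

One degree of latitude covers 110574 m.
N decimal places → at most half a unit in the last place, 0.5 × 10⁻ᴺ° = 110574/2 × 10⁻ᴺ m.
Setting 55287 × 10⁻ᴺ ≤ 0.40 gives 10ᴺ ≥ 1.382e+05, i.e. N ≥ 5.14.
At 5 places the error can reach 0.553 m, but 6 places keeps it to 0.0553 m.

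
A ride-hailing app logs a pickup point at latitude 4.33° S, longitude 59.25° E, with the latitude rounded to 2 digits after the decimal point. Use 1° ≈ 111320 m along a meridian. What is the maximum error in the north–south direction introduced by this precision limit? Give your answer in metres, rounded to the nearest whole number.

Rounding to 2 decimal places leaves the latitude within ±0.005° of the true value.
North–south distance: 0.005° × 111320 m/° = 556.6 m.

557 metres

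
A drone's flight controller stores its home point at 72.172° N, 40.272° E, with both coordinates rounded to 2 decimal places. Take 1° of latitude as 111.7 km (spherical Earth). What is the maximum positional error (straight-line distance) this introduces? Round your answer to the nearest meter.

Rounding to 2 decimal places leaves each coordinate within ±0.005° of the true value.
N–S: 0.005° × 111700 m/° = 558.5 m.
E–W at 72.172°: 0.005° × 111700 × cos 72.172° = 0.005 × 111700 × 0.3062 ≈ 170.991 m.
Worst case both components are at the extreme and orthogonal: √(558.5² + 170.991²) ≈ 584.089 m.

584 meters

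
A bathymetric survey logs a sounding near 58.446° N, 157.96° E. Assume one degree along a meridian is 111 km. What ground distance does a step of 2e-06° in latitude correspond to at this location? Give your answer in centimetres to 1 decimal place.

22.2 centimetres

Along a meridian 2e-06° is 2e-06 × 111000 = 0.222 m.
That is 0.222 m = 22.2 cm.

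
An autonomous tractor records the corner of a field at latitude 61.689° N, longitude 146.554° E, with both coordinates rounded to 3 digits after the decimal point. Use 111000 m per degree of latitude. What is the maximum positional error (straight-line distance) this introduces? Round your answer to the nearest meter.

Rounding to 3 decimal places leaves each coordinate within ±0.0005° of the true value.
North–south component: 0.0005° × 111000 = 55.5 m.
Longitude error → 0.0005 × 111000 × cos 61.689° = 0.0005 × 111000 × 0.4743 ≈ 26.3213 m.
Worst case both components are at the extreme and orthogonal: √(55.5² + 26.3213²) ≈ 61.4252 m.

61 meters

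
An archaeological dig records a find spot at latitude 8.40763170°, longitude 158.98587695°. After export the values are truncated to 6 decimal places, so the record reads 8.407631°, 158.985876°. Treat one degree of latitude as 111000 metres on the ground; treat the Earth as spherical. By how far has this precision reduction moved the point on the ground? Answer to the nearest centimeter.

The latitude changed by +0.00000070° and the longitude by +0.00000095°.
N–S: 0.00000070° × 111000 m/° = 0.0777 m.
East–west at this latitude: 0.00000095° × 111000 × cos 8.40763° ≈ 0.00000095 × 109807 = 0.104317 m.
Distance: √(0.0777² + 0.104317²) ≈ 0.130074 m.
That is 0.130074 m = 13.007 cm.

13 centimeters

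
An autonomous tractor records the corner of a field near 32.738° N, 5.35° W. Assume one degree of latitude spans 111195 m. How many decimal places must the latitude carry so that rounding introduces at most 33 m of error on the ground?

4

One degree of latitude covers 111195 m.
Rounding to N decimal places gives at most 0.5 × 10⁻ᴺ degrees of error, i.e. 0.5 × 10⁻ᴺ × 111195 m.
Setting 55597.5 × 10⁻ᴺ ≤ 33 gives 10ᴺ ≥ 1685, i.e. N ≥ 3.23.
So 4 decimal places suffice (5.56 m); 3 would allow up to 55.6 m.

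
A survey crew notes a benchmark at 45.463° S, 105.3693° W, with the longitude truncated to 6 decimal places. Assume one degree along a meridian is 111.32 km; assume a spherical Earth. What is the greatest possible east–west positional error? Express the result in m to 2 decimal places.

0.08 m

Truncating at 6 decimal places can drop up to a full unit in the last place, so the longitude may be off by as much as 1e-06°.
One degree of longitude at 45.463° is 111320 × cos 45.463° ≈ 111320 × 0.7014 = 78076.5 m.
So at most 1e-06° × 78076.5 ≈ 0.0780765 m east–west.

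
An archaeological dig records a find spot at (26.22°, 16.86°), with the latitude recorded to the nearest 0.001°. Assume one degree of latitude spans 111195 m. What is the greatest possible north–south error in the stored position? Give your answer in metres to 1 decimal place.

55.6 metres

Rounding to 3 decimal places leaves the latitude within ±0.0005° of the true value.
So the N–S error is at most 0.0005 × 111195 = 55.5975 m.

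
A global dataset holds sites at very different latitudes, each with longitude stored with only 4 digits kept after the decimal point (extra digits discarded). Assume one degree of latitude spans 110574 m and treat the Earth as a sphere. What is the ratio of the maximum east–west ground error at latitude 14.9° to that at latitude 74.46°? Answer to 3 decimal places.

Truncating at 4 decimal places can drop up to a full unit in the last place, so the longitude may be off by as much as 0.0001°.
Error at 14.9° = 0.0001° × 110574 × cos 14.9° ≈ 11.057 × 0.9664 = 10.686 m.
Error at 74.46° = 0.0001° × 110574 × cos 74.46° ≈ 11.057 × 0.2679 = 2.9624 m.
The ratio reduces to cos 14.9° / cos 74.46° = 0.9664/0.2679 ≈ 3.6071.

3.607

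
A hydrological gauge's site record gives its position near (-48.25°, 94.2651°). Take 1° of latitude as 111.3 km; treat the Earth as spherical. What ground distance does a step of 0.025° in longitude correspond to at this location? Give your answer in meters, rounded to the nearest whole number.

One degree of longitude here spans 111300 × cos 48.25° = 111300 × 0.6659 ≈ 74112.6 m; 0.025° of that is 1852.82 m.

1853 meters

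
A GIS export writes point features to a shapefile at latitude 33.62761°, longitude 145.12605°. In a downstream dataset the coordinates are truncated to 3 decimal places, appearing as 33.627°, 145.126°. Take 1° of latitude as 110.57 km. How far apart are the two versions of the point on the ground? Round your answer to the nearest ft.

The latitude changed by +0.00061° and the longitude by +0.00005°.
N–S: 0.00061° × 110570 m/° = 67.4477 m.
East–west at this latitude: 0.00005° × 110570 × cos 33.627° ≈ 0.00005 × 92067.3 = 4.60336 m.
Combined displacement = (67.4477² + 4.60336²)^½ ≈ 67.6046 m.
Converting: 67.6046 m × 3.2808 ft/m ≈ 221.8 ft.

222 ft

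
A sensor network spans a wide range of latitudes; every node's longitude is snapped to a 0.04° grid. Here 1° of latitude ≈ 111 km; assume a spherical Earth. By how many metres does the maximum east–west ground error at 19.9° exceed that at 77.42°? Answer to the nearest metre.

With a 0.04° grid the true value lies within half a step, ±0.04°/2 = ±0.02°, of the stored one.
Error at 19.9° = 0.02° × 111000 × cos 19.9° ≈ 2220 × 0.9403 = 2087.4 m.
At 77.42°: 0.02° × 111000 × cos 77.42° = 0.02 × 111000 × 0.2178 ≈ 483.52 m.
So the lower-latitude error exceeds the higher by 2087.4 − 483.52 = 1603.9 m.

1604 metres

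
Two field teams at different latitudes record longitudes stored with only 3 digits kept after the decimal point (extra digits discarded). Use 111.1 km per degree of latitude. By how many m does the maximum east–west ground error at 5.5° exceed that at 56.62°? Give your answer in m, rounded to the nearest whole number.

Truncating at 3 decimal places can drop up to a full unit in the last place, so the longitude may be off by as much as 0.001°.
Error at 5.5° = 0.001° × 111100 × cos 5.5° ≈ 111.1 × 0.9954 = 110.59 m.
Error at 56.62° = 0.001° × 111100 × cos 56.62° ≈ 111.1 × 0.5502 = 61.126 m.
So the lower-latitude error exceeds the higher by 110.59 − 61.126 = 49.462 m.

49 m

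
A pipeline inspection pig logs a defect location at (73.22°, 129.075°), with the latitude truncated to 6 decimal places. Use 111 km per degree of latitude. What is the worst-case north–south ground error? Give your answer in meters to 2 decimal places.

0.11 meters

Truncating at 6 decimal places can drop up to a full unit in the last place, so the latitude may be off by as much as 1e-06°.
North–south distance: 1e-06° × 111000 m/° = 0.111 m.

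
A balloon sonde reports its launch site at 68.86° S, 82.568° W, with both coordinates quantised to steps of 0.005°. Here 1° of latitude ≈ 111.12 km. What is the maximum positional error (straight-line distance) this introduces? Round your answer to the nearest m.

With a 0.005° grid the true value lies within half a step, ±0.005°/2 = ±0.0025°, of the stored one.
North–south component: 0.0025° × 111120 = 277.8 m.
Longitude error → 0.0025 × 111120 × cos 68.86° = 0.0025 × 111120 × 0.3606 ≈ 100.188 m.
Worst case both components are at the extreme and orthogonal: √(277.8² + 100.188²) ≈ 295.314 m.

295 m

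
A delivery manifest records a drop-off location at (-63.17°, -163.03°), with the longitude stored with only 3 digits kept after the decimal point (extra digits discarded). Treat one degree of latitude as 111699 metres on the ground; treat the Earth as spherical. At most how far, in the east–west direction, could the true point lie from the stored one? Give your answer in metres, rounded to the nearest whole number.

50 metres

Truncating at 3 decimal places can drop up to a full unit in the last place, so the longitude may be off by as much as 0.001°.
Parallels shrink by cos φ, so at 63.17° a degree of longitude is 111699 × 0.4513 ≈ 50414.8 m.
East–west error: 0.001° × 50414.8 m/° ≈ 50.4148 m.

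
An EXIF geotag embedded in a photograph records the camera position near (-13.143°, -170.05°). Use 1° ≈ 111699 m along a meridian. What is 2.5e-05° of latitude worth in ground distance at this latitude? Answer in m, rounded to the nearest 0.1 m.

2.8 m

Along a meridian 2.5e-05° is 2.5e-05 × 111699 = 2.79248 m.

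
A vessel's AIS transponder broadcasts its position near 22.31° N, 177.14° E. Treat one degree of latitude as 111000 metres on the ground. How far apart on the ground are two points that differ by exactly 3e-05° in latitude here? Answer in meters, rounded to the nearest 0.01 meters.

Along a meridian 3e-05° is 3e-05 × 111000 = 3.33 m.

3.33 meters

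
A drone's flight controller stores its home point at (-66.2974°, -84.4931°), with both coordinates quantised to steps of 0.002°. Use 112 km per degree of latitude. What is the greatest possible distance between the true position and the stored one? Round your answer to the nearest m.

With a 0.002° grid the true value lies within half a step, ±0.002°/2 = ±0.001°, of the stored one.
Latitude error → 0.001 × 112000 = 112 m along the meridian.
East–west component at 66.2974°: 0.001° × 112000 × cos 66.2974° ≈ 0.001 × 45022.8 ≈ 45.0228 m.
The two errors are perpendicular, so the maximum displacement is √(112² + 45.0228²) ≈ 120.711 m.

121 m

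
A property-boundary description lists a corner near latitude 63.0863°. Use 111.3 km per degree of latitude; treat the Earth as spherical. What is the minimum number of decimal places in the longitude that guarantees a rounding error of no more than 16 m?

4 decimal places

At 63.0863° one degree of longitude covers 111300 × cos 63.0863° ≈ 111300 × 0.4526 ≈ 50379.7 m.
With N decimal places the half-ulp bound is 0.5·10⁻ᴺ°, or 0.5·10⁻ᴺ × 50379.7 m on the ground.
Setting 25189.9 × 10⁻ᴺ ≤ 16 gives 10ᴺ ≥ 1574, i.e. N ≥ 3.20.
So 4 decimal places suffice (2.52 m); 3 would allow up to 25.2 m.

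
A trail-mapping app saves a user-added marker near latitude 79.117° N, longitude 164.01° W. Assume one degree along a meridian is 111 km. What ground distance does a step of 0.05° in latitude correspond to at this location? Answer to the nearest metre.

Along a meridian 0.05° is 0.05 × 111000 = 5550 m.

5550 metres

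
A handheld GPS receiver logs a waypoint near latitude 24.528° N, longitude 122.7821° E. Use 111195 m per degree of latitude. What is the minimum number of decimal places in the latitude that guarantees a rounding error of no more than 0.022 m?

7 decimal places

One degree of latitude covers 111195 m.
N decimal places → at most half a unit in the last place, 0.5 × 10⁻ᴺ° = 111195/2 × 10⁻ᴺ m.
Need 0.5 × 111195 × 10⁻ᴺ ≤ 0.022 → 10⁻ᴺ ≤ 3.957e-07, so N ≥ 6.40.
N = 6 would give 0.0556 m (too coarse); N = 7 gives 0.00556 m ≤ 0.022 m.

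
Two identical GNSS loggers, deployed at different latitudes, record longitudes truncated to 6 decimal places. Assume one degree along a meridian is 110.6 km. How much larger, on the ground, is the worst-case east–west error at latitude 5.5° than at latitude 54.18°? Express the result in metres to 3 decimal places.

Truncating at 6 decimal places can drop up to a full unit in the last place, so the longitude may be off by as much as 1e-06°.
At 5.5°: 1e-06° × 110600 × cos 5.5° = 1e-06 × 110600 × 0.9954 ≈ 0.11009 m.
At 54.18°: 1e-06° × 110600 × cos 54.18° = 1e-06 × 110600 × 0.5852 ≈ 0.064728 m.
So the lower-latitude error exceeds the higher by 0.11009 − 0.064728 = 0.045363 m.

0.045 metres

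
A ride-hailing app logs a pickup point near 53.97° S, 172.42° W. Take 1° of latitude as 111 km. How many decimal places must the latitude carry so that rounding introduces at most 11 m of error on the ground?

4

One degree of latitude covers 111000 m.
N decimal places → at most half a unit in the last place, 0.5 × 10⁻ᴺ° = 111000/2 × 10⁻ᴺ m.
Setting 55500 × 10⁻ᴺ ≤ 11 gives 10ᴺ ≥ 5045, i.e. N ≥ 3.70.
At 3 places the error can reach 55.5 m, but 4 places keeps it to 5.55 m.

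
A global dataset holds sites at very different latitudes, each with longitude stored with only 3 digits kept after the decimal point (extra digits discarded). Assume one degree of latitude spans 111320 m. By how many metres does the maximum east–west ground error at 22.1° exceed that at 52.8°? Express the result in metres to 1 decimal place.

Truncating at 3 decimal places can drop up to a full unit in the last place, so the longitude may be off by as much as 0.001°.
Error at 22.1° = 0.001° × 111320 × cos 22.1° ≈ 111.32 × 0.9265 = 103.14 m.
Error at 52.8° = 0.001° × 111320 × cos 52.8° ≈ 111.32 × 0.6046 = 67.304 m.
So the lower-latitude error exceeds the higher by 103.14 − 67.304 = 35.837 m.

35.8 metres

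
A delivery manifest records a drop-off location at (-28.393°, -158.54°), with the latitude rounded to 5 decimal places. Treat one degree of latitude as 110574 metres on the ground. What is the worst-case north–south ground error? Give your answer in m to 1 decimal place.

0.6 m

Rounding to 5 decimal places leaves the latitude within ±5e-06° of the true value.
Along the meridian that is 5e-06° × 110574 m/° = 0.55287 m.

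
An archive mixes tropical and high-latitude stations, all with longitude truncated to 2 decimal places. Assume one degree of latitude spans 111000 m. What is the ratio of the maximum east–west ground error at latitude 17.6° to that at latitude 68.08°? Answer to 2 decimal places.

Truncating at 2 decimal places can drop up to a full unit in the last place, so the longitude may be off by as much as 0.01°.
Error at 17.6° = 0.01° × 111000 × cos 17.6° ≈ 1110 × 0.9532 = 1058 m.
Error at 68.08° = 0.01° × 111000 × cos 68.08° ≈ 1110 × 0.3733 = 414.38 m.
The ratio reduces to cos 17.6° / cos 68.08° = 0.9532/0.3733 ≈ 2.5533.

2.55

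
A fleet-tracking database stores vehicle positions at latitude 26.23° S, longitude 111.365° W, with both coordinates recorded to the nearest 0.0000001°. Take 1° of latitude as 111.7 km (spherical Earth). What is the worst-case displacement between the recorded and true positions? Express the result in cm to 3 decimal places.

0.750 cm

Rounding to 7 decimal places leaves each coordinate within ±5e-08° of the true value.
Latitude error → 5e-08 × 111700 = 0.005585 m along the meridian.
East–west component at 26.23°: 5e-08° × 111700 × cos 26.23° ≈ 5e-08 × 100198 ≈ 0.0050099 m.
The two errors are perpendicular, so the maximum displacement is √(0.005585² + 0.0050099²) ≈ 0.00750275 m.
That is 0.00750275 m = 0.75028 cm.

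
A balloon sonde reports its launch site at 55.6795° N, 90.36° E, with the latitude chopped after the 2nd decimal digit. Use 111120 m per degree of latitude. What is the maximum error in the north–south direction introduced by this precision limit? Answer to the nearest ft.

3646 ft

Truncating at 2 decimal places can drop up to a full unit in the last place, so the latitude may be off by as much as 0.01°.
North–south distance: 0.01° × 111120 m/° = 1111.2 m.
Converting: 1111.2 m × 3.2808 ft/m ≈ 3645.7 ft.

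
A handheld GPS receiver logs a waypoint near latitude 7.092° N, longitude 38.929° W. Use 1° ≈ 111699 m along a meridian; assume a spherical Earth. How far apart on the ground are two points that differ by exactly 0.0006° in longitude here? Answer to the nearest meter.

At 7.092° a degree of longitude is 111699 × cos 7.092° ≈ 110844 m, so 0.0006° corresponds to 66.5066 m.

67 meters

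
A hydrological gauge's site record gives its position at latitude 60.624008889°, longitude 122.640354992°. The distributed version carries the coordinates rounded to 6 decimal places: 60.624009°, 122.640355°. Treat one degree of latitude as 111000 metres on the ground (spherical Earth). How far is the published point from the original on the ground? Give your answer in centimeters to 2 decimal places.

1.23 centimeters

The latitude changed by -0.000000111° and the longitude by -0.000000008°.
North–south shift: -0.000000111 × 111000 = -0.012321 m.
E–W at 60.624°: -0.000000008° × 111000 × cos 60.624° = -0.000000008 × 111000 × 0.4905 ≈ -0.000435598 m.
Distance: √(0.012321² + 0.000435598²) ≈ 0.0123287 m.
That is 0.0123287 m = 1.2329 cm.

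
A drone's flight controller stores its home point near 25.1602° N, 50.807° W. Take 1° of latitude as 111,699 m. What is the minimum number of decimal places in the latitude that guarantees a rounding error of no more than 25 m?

4

One degree of latitude covers 111699 m.
With N decimal places the half-ulp bound is 0.5·10⁻ᴺ°, or 0.5·10⁻ᴺ × 111699 m on the ground.
Setting 55849.5 × 10⁻ᴺ ≤ 25 gives 10ᴺ ≥ 2234, i.e. N ≥ 3.35.
So 4 decimal places suffice (5.58 m); 3 would allow up to 55.8 m.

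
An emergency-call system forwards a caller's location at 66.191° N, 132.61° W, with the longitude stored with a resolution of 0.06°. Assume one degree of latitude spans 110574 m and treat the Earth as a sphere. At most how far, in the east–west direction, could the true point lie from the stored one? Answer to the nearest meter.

With a 0.06° grid the true value lies within half a step, ±0.06°/2 = ±0.03°, of the stored one.
At latitude 66.191° a degree of longitude spans 110574 m × cos 66.191° = 110574 × 0.4037 ≈ 44637.5 m.
East–west error: 0.03° × 44637.5 m/° ≈ 1339.13 m.

1339 meters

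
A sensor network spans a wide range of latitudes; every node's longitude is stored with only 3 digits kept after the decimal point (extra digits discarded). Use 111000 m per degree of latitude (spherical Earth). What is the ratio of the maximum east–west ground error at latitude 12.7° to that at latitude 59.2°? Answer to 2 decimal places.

1.91

Truncating at 3 decimal places can drop up to a full unit in the last place, so the longitude may be off by as much as 0.001°.
Error at 12.7° = 0.001° × 111000 × cos 12.7° ≈ 111 × 0.9755 = 108.28 m.
Error at 59.2° = 0.001° × 111000 × cos 59.2° ≈ 111 × 0.5120 = 56.837 m.
The ratio reduces to cos 12.7° / cos 59.2° = 0.9755/0.5120 ≈ 1.9052.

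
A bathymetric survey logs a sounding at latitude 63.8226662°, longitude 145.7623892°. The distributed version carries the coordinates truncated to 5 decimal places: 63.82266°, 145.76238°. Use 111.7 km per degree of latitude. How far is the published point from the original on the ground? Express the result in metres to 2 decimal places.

0.83 metres

The latitude changed by +0.0000062° and the longitude by +0.0000092°.
North–south shift: 0.0000062 × 111700 = 0.69254 m.
E–W at 63.8227°: 0.0000092° × 111700 × cos 63.8227° = 0.0000092 × 111700 × 0.4412 ≈ 0.453344 m.
Hypotenuse of the two orthogonal shifts: √(0.69254² + 0.453344²) = 0.827727 m.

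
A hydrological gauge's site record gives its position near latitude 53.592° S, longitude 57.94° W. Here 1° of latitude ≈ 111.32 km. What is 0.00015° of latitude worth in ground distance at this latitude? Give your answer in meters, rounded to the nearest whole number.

0.00015° × 111320 m/° = 16.698 m.

17 meters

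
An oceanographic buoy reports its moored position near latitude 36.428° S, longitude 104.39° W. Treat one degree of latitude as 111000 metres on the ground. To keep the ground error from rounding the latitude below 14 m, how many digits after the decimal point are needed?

4

One degree of latitude covers 111000 m.
Rounding to N decimal places gives at most 0.5 × 10⁻ᴺ degrees of error, i.e. 0.5 × 10⁻ᴺ × 111000 m.
Setting 55500 × 10⁻ᴺ ≤ 14 gives 10ᴺ ≥ 3964, i.e. N ≥ 3.60.
At 3 places the error can reach 55.5 m, but 4 places keeps it to 5.55 m.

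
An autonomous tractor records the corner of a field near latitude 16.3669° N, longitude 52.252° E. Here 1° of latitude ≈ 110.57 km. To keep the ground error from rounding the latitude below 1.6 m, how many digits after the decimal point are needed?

One degree of latitude covers 110570 m.
N decimal places → at most half a unit in the last place, 0.5 × 10⁻ᴺ° = 110570/2 × 10⁻ᴺ m.
Need 0.5 × 110570 × 10⁻ᴺ ≤ 1.6 → 10⁻ᴺ ≤ 2.894e-05, so N ≥ 4.54.
N = 4 would give 5.53 m (too coarse); N = 5 gives 0.553 m ≤ 1.6 m.

5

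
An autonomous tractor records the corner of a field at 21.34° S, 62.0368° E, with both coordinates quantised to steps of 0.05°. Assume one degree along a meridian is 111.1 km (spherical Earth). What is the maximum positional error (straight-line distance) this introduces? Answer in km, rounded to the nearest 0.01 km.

With a 0.05° grid the true value lies within half a step, ±0.05°/2 = ±0.025°, of the stored one.
N–S: 0.025° × 111100 m/° = 2777.5 m.
Longitude error → 0.025 × 111100 × cos 21.34° = 0.025 × 111100 × 0.9314 ≈ 2587.07 m.
Worst case both components are at the extreme and orthogonal: √(2777.5² + 2587.07²) ≈ 3795.71 m.
That is 3795.71 m = 3.7957 km.

3.80 km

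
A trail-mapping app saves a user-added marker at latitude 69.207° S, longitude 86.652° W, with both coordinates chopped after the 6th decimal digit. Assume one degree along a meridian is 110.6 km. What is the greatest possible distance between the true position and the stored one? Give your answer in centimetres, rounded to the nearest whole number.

Truncating at 6 decimal places can drop up to a full unit in the last place, so each coordinate may be off by as much as 1e-06°.
North–south component: 1e-06° × 110600 = 0.1106 m.
E–W at 69.207°: 1e-06° × 110600 × cos 69.207° = 1e-06 × 110600 × 0.3550 ≈ 0.0392622 m.
The two errors are perpendicular, so the maximum displacement is √(0.1106² + 0.0392622²) ≈ 0.117362 m.
That is 0.117362 m = 11.736 cm.

12 centimetres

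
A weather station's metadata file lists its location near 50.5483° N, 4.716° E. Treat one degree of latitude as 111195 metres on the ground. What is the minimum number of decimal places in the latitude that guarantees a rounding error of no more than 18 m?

4 decimal places

One degree of latitude covers 111195 m.
N decimal places → at most half a unit in the last place, 0.5 × 10⁻ᴺ° = 111195/2 × 10⁻ᴺ m.
Need 0.5 × 111195 × 10⁻ᴺ ≤ 18 → 10⁻ᴺ ≤ 3.238e-04, so N ≥ 3.49.
At 3 places the error can reach 55.6 m, but 4 places keeps it to 5.56 m.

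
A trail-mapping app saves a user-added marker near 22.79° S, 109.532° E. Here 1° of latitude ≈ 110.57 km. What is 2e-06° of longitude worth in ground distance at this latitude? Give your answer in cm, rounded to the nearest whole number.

20 cm

One degree of longitude here spans 110570 × cos 22.79° = 110570 × 0.9219 ≈ 101938 m; 2e-06° of that is 0.203876 m.
That is 0.203876 m = 20.388 cm.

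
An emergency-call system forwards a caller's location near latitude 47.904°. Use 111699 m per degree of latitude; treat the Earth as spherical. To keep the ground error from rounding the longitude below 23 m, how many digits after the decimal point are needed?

At 47.904° one degree of longitude covers 111699 × cos 47.904° ≈ 111699 × 0.6704 ≈ 74880.2 m.
N decimal places → at most half a unit in the last place, 0.5 × 10⁻ᴺ° = 74880.2/2 × 10⁻ᴺ m.
Setting 37440.1 × 10⁻ᴺ ≤ 23 gives 10ᴺ ≥ 1628, i.e. N ≥ 3.21.
N = 3 would give 37.4 m (too coarse); N = 4 gives 3.74 m ≤ 23 m.

4 decimal places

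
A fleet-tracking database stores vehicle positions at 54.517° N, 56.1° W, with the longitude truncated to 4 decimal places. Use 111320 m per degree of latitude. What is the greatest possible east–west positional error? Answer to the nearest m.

6 m

Truncating at 4 decimal places can drop up to a full unit in the last place, so the longitude may be off by as much as 0.0001°.
Parallels shrink by cos φ, so at 54.517° a degree of longitude is 111320 × 0.5805 ≈ 64617 m.
East–west error: 0.0001° × 64617 m/° ≈ 6.4617 m.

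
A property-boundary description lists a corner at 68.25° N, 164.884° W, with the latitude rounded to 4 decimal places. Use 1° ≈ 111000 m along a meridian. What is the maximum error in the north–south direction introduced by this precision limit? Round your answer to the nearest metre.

Rounding to 4 decimal places leaves the latitude within ±5e-05° of the true value.
Along the meridian that is 5e-05° × 111000 m/° = 5.55 m.

6 metres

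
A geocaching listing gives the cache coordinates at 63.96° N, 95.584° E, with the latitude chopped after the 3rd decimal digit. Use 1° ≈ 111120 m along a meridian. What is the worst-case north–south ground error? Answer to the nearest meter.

Truncating at 3 decimal places can drop up to a full unit in the last place, so the latitude may be off by as much as 0.001°.
So the N–S error is at most 0.001 × 111120 = 111.12 m.

111 meters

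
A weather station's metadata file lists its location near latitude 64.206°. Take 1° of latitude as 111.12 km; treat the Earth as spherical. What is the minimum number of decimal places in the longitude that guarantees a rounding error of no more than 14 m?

At 64.206° one degree of longitude covers 111120 × cos 64.206° ≈ 111120 × 0.4351 ≈ 48352.4 m.
With N decimal places the half-ulp bound is 0.5·10⁻ᴺ°, or 0.5·10⁻ᴺ × 48352.4 m on the ground.
Need 0.5 × 48352.4 × 10⁻ᴺ ≤ 14 → 10⁻ᴺ ≤ 5.791e-04, so N ≥ 3.24.
At 3 places the error can reach 24.2 m, but 4 places keeps it to 2.42 m.

4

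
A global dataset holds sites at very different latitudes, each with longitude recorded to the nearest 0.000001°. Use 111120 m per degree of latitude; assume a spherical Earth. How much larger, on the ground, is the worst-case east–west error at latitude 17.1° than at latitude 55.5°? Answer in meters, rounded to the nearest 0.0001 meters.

Rounding to 6 decimal places leaves the longitude within ±5e-07° of the true value.
Error at 17.1° = 5e-07° × 111120 × cos 17.1° ≈ 0.05556 × 0.9558 = 0.053104 m.
Error at 55.5° = 5e-07° × 111120 × cos 55.5° ≈ 0.05556 × 0.5664 = 0.03147 m.
So the lower-latitude error exceeds the higher by 0.053104 − 0.03147 = 0.021634 m.

0.0216 meters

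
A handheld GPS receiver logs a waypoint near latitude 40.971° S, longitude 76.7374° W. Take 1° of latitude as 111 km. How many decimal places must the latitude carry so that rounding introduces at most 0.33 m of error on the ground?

6 decimal places

One degree of latitude covers 111000 m.
Rounding to N decimal places gives at most 0.5 × 10⁻ᴺ degrees of error, i.e. 0.5 × 10⁻ᴺ × 111000 m.
Need 0.5 × 111000 × 10⁻ᴺ ≤ 0.33 → 10⁻ᴺ ≤ 5.946e-06, so N ≥ 5.23.
So 6 decimal places suffice (0.0555 m); 5 would allow up to 0.555 m.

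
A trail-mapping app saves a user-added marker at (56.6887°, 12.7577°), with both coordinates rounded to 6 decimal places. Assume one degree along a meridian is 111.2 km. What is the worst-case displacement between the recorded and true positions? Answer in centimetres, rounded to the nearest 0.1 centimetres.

6.3 centimetres

Rounding to 6 decimal places leaves each coordinate within ±5e-07° of the true value.
N–S: 5e-07° × 111200 m/° = 0.0556 m.
E–W at 56.6887°: 5e-07° × 111200 × cos 56.6887° = 5e-07 × 111200 × 0.5492 ≈ 0.0305348 m.
Combining orthogonally: (0.0556² + 0.0305348²)^½ ≈ 0.0634329 m.
That is 0.0634329 m = 6.3433 cm.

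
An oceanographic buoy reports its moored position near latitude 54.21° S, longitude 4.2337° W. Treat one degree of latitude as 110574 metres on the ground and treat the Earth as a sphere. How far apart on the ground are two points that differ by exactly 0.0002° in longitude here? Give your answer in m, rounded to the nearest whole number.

13 m

At 54.21° a degree of longitude is 110574 × cos 54.21° ≈ 64665.5 m, so 0.0002° corresponds to 12.9331 m.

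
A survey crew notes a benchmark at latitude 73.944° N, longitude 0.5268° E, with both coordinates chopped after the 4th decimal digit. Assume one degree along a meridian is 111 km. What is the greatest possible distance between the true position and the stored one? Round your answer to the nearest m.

12 m

Truncating at 4 decimal places can drop up to a full unit in the last place, so each coordinate may be off by as much as 0.0001°.
North–south component: 0.0001° × 111000 = 11.1 m.
Longitude error → 0.0001 × 111000 × cos 73.944° = 0.0001 × 111000 × 0.2766 ≈ 3.07 m.
Combining orthogonally: (11.1² + 3.07²)^½ ≈ 11.5167 m.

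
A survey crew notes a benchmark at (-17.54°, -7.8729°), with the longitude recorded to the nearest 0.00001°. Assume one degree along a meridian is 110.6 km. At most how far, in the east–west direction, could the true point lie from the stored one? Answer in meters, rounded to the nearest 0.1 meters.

Rounding to 5 decimal places leaves the longitude within ±5e-06° of the true value.
At latitude 17.54° a degree of longitude spans 110600 m × cos 17.54° = 110600 × 0.9535 ≈ 105458 m.
Maximum E–W displacement: 5e-06 × 105458 = 0.527289 m.

0.5 meters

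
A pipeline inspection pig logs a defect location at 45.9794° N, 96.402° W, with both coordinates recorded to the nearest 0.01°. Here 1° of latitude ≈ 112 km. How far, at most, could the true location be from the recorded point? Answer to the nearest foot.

2237 feet

Rounding to 2 decimal places leaves each coordinate within ±0.005° of the true value.
N–S: 0.005° × 112000 m/° = 560 m.
East–west component at 45.9794°: 0.005° × 112000 × cos 45.9794° ≈ 0.005 × 77830.7 ≈ 389.153 m.
The two errors are perpendicular, so the maximum displacement is √(560² + 389.153²) ≈ 681.939 m.
Converting: 681.939 m × 3.2808 ft/m ≈ 2237.3 ft.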